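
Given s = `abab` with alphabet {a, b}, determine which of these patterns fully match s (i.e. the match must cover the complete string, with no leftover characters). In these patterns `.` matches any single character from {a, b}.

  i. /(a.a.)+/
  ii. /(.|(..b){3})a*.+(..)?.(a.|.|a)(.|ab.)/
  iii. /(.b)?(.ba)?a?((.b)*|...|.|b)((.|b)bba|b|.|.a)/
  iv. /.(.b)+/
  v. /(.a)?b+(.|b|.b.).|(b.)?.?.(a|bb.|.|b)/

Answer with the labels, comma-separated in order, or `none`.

i, iii

i → match
ii → no match
iii → match
iv → no match
v → no match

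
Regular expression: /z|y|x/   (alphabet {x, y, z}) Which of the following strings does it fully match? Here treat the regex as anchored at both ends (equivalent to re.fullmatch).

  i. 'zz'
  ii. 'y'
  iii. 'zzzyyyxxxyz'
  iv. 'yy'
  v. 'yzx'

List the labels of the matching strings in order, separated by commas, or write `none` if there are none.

i → no match
ii → match
iii → no match
iv → no match
v → no match

ii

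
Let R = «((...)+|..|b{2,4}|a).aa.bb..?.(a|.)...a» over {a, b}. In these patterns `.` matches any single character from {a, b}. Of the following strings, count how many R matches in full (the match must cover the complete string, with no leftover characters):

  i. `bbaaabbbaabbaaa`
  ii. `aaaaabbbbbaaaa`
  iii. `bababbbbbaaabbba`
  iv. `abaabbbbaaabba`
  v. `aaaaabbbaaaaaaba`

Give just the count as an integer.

i → match
ii → match
iii → no match
iv → match
v → match
Total matched: 4

4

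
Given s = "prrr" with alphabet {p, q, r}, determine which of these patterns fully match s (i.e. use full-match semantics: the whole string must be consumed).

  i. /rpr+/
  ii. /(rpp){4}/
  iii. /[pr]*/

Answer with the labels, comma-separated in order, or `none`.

iii

i → no match — must start with "rpr"
ii → no match — must start with "rpp"
iii → match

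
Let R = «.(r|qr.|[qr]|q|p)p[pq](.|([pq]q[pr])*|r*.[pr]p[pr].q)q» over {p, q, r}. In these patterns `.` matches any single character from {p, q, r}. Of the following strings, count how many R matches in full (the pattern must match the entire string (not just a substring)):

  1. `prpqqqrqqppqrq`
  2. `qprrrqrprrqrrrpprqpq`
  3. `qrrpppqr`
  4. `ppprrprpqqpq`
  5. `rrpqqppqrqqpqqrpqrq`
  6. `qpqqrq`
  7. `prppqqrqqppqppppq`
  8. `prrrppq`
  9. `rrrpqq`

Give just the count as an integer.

1 → match
2 → no match
3 → no match — must end with `q`
4 → no match
5 → no match
6 → no match
7 → no match
8 → no match
9 → no match
Total matched: 1

1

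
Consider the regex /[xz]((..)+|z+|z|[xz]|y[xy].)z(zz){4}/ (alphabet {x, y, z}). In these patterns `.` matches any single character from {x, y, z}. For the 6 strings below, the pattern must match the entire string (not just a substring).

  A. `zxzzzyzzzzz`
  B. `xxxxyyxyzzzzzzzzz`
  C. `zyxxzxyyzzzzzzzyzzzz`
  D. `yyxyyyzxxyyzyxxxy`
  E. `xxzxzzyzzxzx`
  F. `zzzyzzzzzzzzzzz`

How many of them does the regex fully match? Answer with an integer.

A → no match
B → no match
C → no match
D → no match — must end with `zz`
E → no match — must end with `zz`
F → no match
Total matched: 0

0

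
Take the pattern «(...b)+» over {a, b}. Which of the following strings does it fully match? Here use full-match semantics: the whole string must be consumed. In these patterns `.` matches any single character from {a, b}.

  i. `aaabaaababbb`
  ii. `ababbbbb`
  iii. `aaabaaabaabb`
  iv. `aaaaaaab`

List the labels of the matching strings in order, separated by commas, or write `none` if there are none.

i, ii, iii

i → match
ii → match
iii → match
iv → no match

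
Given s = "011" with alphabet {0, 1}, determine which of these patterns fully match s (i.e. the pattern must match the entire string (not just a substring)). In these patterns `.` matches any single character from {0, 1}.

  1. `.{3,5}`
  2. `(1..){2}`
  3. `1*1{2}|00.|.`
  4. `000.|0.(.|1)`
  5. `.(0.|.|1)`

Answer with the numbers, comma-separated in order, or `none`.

1 → match
2 → no match — must start with "1"
3 → no match
4 → match
5 → no match

1, 4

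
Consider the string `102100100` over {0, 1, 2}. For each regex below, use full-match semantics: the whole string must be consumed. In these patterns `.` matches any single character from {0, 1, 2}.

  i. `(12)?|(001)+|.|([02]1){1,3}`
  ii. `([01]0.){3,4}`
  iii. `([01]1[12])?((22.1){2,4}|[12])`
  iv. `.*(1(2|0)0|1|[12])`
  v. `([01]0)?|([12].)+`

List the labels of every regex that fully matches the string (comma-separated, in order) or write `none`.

ii, iv

i → no match
ii → match
iii → no match
iv → match
v → no match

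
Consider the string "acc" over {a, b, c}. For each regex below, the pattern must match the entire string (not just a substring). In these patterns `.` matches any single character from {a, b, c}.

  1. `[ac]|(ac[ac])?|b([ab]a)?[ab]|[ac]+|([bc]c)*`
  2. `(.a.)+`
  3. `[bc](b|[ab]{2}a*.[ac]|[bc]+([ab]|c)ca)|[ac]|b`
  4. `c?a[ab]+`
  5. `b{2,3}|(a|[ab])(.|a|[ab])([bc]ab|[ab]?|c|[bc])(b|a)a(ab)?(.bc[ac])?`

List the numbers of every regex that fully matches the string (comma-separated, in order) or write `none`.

1 → match
2 → no match
3 → no match
4 → no match
5 → no match

1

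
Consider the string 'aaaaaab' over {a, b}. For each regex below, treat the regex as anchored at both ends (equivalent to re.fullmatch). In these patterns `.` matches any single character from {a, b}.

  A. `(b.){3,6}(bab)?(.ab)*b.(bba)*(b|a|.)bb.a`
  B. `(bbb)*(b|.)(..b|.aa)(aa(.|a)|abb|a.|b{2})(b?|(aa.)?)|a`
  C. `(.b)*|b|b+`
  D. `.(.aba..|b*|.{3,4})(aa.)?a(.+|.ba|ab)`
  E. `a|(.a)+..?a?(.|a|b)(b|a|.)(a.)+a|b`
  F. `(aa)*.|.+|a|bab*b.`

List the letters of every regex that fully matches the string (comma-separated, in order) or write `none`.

B, D, F

A → no match — must start with 'b'
B → match
C → no match
D → match
E → no match
F → match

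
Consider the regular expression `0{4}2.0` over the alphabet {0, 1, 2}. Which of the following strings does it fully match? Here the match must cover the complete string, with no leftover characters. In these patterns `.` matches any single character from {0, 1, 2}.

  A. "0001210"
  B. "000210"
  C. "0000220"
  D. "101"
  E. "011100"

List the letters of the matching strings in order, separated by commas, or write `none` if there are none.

C

A → no match
B → no match
C → match
D → no match — must start with "0"
E → no match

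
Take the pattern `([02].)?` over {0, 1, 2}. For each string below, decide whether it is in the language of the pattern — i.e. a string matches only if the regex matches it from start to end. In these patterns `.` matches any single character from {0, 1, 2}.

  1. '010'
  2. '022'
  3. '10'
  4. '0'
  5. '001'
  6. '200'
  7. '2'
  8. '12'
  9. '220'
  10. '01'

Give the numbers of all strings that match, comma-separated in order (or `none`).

10

1 → no match
2 → no match
3 → no match
4 → no match
5 → no match
6 → no match
7 → no match
8 → no match
9 → no match
10 → match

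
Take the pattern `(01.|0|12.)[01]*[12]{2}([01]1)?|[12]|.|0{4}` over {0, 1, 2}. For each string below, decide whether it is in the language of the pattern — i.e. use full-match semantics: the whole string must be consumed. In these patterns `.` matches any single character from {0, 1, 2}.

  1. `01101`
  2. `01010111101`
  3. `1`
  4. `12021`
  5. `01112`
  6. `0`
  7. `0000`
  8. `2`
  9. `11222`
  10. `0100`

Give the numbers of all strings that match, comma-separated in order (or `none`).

1. `01101` → match
2. `01010111101` → match
3. `1` → match
4. `12021` → match
5. `01112` → match
6. `0` → match
7. `0000` → match
8. `2` → match
9. `11222` → no match
10. `0100` → no match

1, 2, 3, 4, 5, 6, 7, 8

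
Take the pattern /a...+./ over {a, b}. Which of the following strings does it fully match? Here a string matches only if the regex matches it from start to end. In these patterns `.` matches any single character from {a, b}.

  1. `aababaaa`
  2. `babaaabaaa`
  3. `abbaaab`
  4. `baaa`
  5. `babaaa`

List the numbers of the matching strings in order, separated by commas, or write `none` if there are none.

1, 3

1. `aababaaa` → match
2. `babaaabaaa` → no match — must start with `a`
3. `abbaaab` → match
4. `baaa` → no match — must start with `a`
5. `babaaa` → no match — must start with `a`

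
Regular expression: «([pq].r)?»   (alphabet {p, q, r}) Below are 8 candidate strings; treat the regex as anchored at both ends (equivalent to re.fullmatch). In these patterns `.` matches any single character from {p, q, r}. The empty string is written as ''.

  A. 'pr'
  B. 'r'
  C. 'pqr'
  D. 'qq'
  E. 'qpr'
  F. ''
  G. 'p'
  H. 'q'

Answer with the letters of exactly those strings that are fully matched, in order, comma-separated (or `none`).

C, E, F

A. 'pr' → no match
B. 'r' → no match
C. 'pqr' → match
D. 'qq' → no match
E. 'qpr' → match
F. '' → match
G. 'p' → no match
H. 'q' → no match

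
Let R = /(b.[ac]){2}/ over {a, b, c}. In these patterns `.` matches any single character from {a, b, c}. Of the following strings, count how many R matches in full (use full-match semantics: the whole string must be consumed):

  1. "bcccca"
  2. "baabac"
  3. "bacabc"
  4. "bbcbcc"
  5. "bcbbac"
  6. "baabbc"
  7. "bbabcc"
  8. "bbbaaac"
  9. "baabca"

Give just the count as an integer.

5

1 → no match
2 → match
3 → no match
4 → match
5 → no match
6 → match
7 → match
8 → no match
9 → match
Total matched: 5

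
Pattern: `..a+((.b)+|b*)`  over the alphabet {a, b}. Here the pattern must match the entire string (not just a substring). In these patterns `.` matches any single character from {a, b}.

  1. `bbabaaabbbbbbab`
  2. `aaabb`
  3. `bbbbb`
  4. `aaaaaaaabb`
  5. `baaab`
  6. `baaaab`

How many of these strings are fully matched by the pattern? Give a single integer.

4

1 → no match
2 → match
3 → no match
4 → match
5 → match
6 → match
Total matched: 4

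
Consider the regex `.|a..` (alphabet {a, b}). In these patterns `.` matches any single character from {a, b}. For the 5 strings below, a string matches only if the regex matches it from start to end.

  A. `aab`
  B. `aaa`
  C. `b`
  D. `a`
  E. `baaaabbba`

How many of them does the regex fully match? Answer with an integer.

4

A. `aab` → match
B. `aaa` → match
C. `b` → match
D. `a` → match
E. `baaaabbba` → no match
Total matched: 4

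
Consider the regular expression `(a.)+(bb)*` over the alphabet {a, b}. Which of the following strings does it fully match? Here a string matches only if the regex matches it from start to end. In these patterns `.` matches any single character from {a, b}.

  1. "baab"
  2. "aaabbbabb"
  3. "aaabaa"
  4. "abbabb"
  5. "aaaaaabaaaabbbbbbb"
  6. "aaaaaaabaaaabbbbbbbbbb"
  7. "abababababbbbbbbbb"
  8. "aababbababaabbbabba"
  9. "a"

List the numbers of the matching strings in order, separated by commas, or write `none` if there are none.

1 → no match — must start with "a"
2 → no match
3 → match
4 → no match
5 → no match
6 → match
7 → match
8 → no match
9 → no match

3, 6, 7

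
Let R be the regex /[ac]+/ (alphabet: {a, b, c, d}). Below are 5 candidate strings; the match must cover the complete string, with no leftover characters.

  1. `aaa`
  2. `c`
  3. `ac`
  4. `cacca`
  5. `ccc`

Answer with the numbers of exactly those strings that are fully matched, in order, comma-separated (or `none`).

1, 2, 3, 4, 5

1 → match
2 → match
3 → match
4 → match
5 → match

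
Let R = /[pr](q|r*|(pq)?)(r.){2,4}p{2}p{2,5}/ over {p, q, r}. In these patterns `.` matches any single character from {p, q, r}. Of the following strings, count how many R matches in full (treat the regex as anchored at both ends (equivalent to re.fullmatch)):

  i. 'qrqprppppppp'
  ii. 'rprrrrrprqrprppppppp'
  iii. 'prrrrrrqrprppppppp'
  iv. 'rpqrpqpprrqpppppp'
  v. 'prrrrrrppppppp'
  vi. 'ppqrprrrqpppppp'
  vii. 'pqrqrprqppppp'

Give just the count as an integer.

4

i → no match
ii → no match
iii → match
iv → no match
v → match
vi → match
vii → match
Total matched: 4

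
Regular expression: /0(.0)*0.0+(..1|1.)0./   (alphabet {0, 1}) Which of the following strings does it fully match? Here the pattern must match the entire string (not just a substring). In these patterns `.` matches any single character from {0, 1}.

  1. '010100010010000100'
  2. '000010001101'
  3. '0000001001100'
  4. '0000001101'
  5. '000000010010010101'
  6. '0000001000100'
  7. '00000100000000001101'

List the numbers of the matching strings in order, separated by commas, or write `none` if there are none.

1, 2, 3, 4, 5, 6, 7

1 → match
2 → match
3 → match
4 → match
5 → match
6 → match
7 → match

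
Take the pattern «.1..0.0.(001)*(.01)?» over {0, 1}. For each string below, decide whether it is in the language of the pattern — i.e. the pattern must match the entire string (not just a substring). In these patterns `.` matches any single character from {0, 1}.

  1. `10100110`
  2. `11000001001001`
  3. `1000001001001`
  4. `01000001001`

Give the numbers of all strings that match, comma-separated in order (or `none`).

1. `10100110` → no match
2 → match
3 → no match
4. `01000001001` → match

2, 4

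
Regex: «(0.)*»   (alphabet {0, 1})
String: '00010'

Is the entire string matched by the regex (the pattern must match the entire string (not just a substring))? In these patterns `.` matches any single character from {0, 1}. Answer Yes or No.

No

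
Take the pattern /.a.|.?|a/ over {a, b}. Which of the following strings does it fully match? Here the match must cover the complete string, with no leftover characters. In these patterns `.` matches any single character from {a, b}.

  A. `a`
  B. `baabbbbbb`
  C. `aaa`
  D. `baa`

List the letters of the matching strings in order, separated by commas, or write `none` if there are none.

A. `a` → match
B. `baabbbbbb` → no match
C. `aaa` → match
D. `baa` → match

A, C, D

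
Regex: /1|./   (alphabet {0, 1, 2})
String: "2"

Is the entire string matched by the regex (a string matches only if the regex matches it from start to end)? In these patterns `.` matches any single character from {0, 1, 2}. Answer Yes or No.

Yes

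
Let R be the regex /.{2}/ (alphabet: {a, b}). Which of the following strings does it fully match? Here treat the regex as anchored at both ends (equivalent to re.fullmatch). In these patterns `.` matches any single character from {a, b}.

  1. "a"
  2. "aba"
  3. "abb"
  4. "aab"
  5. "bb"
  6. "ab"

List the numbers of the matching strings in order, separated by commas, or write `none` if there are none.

5, 6

1. "a" → no match
2. "aba" → no match
3. "abb" → no match
4. "aab" → no match
5. "bb" → match
6. "ab" → match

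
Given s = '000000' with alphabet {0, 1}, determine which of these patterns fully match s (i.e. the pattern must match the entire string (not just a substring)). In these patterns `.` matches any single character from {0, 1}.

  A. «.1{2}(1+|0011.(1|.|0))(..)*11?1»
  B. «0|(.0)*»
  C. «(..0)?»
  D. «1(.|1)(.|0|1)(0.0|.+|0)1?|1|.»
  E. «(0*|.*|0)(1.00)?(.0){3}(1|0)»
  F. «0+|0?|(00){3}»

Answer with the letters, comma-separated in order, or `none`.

A → no match — must end with '1'
B → match
C → no match
D → no match
E → no match
F → match

B, F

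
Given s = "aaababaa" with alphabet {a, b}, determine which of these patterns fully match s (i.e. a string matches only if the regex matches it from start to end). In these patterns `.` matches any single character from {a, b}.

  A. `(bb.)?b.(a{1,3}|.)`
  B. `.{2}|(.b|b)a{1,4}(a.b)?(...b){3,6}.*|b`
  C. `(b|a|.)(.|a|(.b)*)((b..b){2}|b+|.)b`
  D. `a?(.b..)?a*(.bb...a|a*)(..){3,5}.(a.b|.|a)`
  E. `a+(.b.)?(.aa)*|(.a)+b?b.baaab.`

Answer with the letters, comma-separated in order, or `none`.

A → no match
B → no match
C → no match — must end with "b"
D → match
E → match

D, E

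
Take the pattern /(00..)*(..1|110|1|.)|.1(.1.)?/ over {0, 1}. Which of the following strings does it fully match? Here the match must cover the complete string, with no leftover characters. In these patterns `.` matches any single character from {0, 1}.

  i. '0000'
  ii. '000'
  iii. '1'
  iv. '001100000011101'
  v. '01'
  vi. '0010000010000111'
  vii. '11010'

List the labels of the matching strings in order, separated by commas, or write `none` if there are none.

iii, iv, v, vii

i → no match
ii → no match
iii → match
iv → match
v → match
vi → no match
vii → match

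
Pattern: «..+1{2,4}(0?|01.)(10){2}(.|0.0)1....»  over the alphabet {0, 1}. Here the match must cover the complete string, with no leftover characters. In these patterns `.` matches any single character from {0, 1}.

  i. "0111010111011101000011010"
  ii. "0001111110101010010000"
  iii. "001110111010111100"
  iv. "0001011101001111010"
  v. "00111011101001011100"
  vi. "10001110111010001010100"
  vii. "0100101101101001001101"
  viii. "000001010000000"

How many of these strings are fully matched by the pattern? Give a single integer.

i → match
ii → match
iii → match
iv → no match
v → match
vi → no match
vii → no match
viii → no match
Total matched: 4

4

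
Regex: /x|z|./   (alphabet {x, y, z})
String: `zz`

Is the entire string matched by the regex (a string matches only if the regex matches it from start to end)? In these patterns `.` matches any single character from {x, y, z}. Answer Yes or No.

No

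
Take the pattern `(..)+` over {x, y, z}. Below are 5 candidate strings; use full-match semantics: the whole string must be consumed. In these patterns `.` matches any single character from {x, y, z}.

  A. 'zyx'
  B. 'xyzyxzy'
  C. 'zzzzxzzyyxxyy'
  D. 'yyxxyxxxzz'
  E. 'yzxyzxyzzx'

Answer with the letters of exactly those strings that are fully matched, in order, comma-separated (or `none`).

A. 'zyx' → no match
B. 'xyzyxzy' → no match
C → no match
D. 'yyxxyxxxzz' → match
E. 'yzxyzxyzzx' → match

D, E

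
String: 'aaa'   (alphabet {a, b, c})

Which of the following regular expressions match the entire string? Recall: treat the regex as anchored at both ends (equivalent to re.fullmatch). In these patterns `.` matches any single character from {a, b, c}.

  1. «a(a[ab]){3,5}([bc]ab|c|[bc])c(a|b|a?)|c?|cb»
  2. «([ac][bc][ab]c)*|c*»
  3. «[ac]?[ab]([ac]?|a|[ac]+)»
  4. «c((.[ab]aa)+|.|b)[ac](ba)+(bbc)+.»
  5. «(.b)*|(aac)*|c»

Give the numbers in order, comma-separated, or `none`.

1 → no match
2 → no match
3 → match
4 → no match — must start with 'c'
5 → no match

3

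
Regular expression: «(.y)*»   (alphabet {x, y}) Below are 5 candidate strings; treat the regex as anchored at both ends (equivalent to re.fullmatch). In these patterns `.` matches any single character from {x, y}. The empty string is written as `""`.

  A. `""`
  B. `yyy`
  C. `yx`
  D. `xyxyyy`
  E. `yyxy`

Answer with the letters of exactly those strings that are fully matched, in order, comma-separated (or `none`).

A → match
B → no match
C → no match
D → match
E → match

A, D, E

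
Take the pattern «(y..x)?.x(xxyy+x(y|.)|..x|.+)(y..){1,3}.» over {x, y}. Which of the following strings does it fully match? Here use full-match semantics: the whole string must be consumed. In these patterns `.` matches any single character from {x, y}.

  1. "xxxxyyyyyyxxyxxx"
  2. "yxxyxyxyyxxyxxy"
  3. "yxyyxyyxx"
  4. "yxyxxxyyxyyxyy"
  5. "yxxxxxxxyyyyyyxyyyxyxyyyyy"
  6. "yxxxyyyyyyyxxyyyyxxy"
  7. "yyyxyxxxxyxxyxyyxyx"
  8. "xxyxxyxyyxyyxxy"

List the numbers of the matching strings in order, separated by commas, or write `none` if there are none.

1 → match
2 → match
3 → match
4 → match
5 → match
6 → match
7 → match
8 → match

1, 2, 3, 4, 5, 6, 7, 8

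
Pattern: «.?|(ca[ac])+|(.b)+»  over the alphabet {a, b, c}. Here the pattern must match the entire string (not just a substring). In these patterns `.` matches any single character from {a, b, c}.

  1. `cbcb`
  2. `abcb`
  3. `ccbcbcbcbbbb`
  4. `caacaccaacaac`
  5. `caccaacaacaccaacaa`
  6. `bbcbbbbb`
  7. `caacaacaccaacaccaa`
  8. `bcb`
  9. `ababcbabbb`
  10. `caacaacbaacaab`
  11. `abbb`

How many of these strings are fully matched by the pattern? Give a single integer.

1. `cbcb` → match
2. `abcb` → match
3. `ccbcbcbcbbbb` → no match
4 → no match
5 → match
6. `bbcbbbbb` → match
7 → match
8. `bcb` → no match
9. `ababcbabbb` → match
10 → no match
11. `abbb` → match
Total matched: 7

7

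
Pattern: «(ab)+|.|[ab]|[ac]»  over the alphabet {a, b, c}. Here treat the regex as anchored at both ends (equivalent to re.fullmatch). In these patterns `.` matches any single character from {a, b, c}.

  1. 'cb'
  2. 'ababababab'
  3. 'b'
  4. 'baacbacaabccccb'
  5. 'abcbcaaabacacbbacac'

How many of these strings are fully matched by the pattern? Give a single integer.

2

1 → no match
2 → match
3 → match
4 → no match
5 → no match
Total matched: 2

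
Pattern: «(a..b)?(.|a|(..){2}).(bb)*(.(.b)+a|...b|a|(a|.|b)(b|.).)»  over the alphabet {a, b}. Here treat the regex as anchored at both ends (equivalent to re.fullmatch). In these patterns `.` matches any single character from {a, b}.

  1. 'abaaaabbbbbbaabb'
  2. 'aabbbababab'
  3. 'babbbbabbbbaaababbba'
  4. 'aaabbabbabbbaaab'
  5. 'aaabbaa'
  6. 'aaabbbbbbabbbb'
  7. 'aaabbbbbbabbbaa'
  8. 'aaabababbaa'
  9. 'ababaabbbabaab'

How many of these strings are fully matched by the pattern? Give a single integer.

1

1 → no match
2. 'aabbbababab' → no match
3 → no match
4 → no match
5. 'aaabbaa' → match
6 → no match
7 → no match
8. 'aaabababbaa' → no match
9 → no match
Total matched: 1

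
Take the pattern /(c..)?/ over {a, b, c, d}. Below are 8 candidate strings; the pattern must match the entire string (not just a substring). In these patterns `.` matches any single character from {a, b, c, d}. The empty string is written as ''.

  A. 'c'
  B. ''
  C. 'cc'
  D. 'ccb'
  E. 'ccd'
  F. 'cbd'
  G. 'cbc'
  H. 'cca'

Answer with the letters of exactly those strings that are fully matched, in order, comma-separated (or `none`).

B, D, E, F, G, H

A. 'c' → no match
B. '' → match
C. 'cc' → no match
D. 'ccb' → match
E. 'ccd' → match
F. 'cbd' → match
G. 'cbc' → match
H. 'cca' → match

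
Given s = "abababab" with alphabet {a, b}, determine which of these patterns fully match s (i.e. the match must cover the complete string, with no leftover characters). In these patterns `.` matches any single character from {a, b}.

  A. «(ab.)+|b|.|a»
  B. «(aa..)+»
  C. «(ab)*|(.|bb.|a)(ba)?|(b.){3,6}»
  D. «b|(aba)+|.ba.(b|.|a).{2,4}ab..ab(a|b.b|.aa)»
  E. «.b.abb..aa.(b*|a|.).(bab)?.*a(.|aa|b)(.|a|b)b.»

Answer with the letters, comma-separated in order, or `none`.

A → no match
B → no match — must start with "aa"
C → match
D → no match
E → no match

C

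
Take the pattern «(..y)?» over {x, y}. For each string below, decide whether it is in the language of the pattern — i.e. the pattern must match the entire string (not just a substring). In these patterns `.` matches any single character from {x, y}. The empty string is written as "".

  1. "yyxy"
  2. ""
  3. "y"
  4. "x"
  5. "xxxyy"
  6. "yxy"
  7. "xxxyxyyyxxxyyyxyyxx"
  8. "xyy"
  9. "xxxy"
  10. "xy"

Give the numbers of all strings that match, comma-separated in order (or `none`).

1 → no match
2 → match
3 → no match
4 → no match
5 → no match
6 → match
7 → no match
8 → match
9 → no match
10 → no match

2, 6, 8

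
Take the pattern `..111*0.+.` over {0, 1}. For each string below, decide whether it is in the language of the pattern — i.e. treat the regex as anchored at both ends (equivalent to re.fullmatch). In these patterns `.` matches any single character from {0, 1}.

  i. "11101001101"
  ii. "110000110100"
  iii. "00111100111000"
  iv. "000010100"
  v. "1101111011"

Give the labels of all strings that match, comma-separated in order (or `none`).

i. "11101001101" → no match
ii. "110000110100" → no match
iii → match
iv. "000010100" → no match
v. "1101111011" → no match

iii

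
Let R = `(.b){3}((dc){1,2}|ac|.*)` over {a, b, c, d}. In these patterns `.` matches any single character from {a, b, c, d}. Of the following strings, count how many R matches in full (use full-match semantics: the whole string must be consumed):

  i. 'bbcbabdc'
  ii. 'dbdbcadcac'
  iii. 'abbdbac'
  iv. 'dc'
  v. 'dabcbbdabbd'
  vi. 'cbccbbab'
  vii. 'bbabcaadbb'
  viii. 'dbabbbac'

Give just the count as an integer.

2

i. 'bbcbabdc' → match
ii. 'dbdbcadcac' → no match
iii. 'abbdbac' → no match
iv. 'dc' → no match
v. 'dabcbbdabbd' → no match
vi. 'cbccbbab' → no match
vii. 'bbabcaadbb' → no match
viii. 'dbabbbac' → match
Total matched: 2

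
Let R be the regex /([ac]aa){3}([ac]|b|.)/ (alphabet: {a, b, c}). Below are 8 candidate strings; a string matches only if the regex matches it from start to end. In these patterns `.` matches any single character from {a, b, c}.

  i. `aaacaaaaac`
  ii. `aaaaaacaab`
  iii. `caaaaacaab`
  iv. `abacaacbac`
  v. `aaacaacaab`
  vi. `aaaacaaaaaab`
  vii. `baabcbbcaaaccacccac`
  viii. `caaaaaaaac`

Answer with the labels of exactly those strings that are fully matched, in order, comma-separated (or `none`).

i → match
ii → match
iii → match
iv → no match
v → match
vi → no match
vii → no match
viii → match

i, ii, iii, v, viii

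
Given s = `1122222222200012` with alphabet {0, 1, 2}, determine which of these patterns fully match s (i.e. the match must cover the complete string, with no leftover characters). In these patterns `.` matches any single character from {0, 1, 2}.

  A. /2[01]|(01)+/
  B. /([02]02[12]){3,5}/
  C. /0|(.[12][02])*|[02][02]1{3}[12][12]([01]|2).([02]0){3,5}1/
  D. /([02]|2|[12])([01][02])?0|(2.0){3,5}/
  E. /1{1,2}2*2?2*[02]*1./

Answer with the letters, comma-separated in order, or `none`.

A → no match
B → no match
C → no match
D → no match — must end with `0`
E → match

E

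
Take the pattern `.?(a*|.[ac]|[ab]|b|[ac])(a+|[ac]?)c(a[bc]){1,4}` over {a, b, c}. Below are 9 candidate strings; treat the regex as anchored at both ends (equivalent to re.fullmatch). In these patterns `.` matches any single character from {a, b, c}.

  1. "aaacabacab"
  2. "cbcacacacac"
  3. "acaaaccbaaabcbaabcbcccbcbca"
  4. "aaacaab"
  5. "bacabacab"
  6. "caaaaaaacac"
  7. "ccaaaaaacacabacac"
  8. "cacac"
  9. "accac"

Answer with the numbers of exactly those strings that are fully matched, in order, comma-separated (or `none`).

1, 2, 5, 6, 7, 8, 9

1 → match
2 → match
3 → no match
4 → no match
5 → match
6 → match
7 → match
8 → match
9 → match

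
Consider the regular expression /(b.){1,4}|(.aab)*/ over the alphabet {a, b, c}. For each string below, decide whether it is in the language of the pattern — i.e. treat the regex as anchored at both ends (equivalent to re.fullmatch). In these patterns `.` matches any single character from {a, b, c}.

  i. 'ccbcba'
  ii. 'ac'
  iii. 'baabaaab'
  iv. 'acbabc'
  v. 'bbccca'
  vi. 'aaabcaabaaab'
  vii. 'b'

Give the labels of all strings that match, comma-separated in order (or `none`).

i. 'ccbcba' → no match
ii. 'ac' → no match
iii. 'baabaaab' → match
iv. 'acbabc' → no match
v. 'bbccca' → no match
vi. 'aaabcaabaaab' → match
vii. 'b' → no match

iii, vi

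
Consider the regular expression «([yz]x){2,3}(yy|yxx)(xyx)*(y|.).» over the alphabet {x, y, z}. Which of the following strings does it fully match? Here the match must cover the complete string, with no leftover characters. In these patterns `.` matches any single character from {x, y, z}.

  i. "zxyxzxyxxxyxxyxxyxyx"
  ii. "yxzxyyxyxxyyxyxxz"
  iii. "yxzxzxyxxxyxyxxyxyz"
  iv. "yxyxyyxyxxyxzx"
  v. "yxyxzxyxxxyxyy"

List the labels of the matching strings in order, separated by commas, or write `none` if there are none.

i, iv, v

i → match
ii → no match
iii → no match
iv → match
v → match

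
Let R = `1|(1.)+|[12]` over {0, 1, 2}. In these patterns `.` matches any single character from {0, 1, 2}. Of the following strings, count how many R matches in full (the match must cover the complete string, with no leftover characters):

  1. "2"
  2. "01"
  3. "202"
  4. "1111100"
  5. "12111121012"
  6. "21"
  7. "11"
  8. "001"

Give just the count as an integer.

2

1 → match
2 → no match
3 → no match
4 → no match
5 → no match
6 → no match
7 → match
8 → no match
Total matched: 2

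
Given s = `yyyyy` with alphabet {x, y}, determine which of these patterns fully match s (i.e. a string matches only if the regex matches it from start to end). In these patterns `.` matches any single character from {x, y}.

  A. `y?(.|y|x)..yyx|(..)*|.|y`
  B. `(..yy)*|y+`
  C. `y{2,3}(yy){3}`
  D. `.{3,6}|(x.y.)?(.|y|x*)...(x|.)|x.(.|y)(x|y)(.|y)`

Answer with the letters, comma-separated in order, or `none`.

B, D

A → no match
B → match
C → no match
D → match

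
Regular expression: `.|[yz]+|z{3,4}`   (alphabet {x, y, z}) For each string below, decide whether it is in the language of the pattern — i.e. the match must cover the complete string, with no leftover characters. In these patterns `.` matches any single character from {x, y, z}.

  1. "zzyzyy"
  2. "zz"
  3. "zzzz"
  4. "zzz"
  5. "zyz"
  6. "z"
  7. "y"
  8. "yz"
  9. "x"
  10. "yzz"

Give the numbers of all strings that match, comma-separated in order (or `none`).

1 → match
2 → match
3 → match
4 → match
5 → match
6 → match
7 → match
8 → match
9 → match
10 → match

1, 2, 3, 4, 5, 6, 7, 8, 9, 10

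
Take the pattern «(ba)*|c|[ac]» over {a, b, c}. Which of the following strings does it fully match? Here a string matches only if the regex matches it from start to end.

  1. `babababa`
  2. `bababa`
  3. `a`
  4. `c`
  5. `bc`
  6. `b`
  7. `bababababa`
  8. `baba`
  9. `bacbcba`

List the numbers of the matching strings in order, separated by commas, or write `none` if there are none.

1, 2, 3, 4, 7, 8

1. `babababa` → match
2. `bababa` → match
3. `a` → match
4. `c` → match
5. `bc` → no match
6. `b` → no match
7. `bababababa` → match
8. `baba` → match
9. `bacbcba` → no match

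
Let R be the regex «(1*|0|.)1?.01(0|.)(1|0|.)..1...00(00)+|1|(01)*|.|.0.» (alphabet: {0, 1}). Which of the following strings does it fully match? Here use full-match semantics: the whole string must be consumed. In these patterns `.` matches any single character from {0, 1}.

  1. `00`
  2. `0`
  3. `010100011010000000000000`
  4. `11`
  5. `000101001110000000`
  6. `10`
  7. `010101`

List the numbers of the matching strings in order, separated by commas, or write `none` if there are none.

1 → no match
2 → match
3 → match
4 → no match
5 → match
6 → no match
7 → match

2, 3, 5, 7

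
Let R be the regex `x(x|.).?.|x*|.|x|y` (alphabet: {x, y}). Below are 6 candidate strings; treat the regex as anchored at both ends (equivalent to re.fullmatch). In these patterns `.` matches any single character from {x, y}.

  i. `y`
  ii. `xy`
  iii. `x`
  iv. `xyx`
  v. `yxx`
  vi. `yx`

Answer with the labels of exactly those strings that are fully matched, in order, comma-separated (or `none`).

i → match
ii → no match
iii → match
iv → match
v → no match
vi → no match

i, iii, iv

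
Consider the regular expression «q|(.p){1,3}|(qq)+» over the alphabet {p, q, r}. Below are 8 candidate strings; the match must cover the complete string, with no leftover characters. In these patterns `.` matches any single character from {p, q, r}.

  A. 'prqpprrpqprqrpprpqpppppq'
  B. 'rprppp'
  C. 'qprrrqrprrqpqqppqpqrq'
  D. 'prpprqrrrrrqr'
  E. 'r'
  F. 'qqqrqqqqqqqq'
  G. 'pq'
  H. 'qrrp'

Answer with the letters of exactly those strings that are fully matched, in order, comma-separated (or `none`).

A → no match
B → match
C → no match
D → no match
E → no match
F → no match
G → no match
H → no match

B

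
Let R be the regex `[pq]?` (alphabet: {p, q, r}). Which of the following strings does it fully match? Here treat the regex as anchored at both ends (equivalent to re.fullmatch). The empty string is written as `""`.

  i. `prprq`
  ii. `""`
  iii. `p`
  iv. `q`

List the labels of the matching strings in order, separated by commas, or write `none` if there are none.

ii, iii, iv

i → no match
ii → match
iii → match
iv → match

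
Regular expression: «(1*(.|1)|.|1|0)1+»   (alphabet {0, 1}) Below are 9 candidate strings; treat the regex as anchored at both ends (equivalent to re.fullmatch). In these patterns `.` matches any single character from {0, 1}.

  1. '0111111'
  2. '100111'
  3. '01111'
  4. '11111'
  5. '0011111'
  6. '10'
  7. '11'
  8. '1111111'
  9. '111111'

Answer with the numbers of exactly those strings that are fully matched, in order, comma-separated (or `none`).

1. '0111111' → match
2. '100111' → no match
3. '01111' → match
4. '11111' → match
5. '0011111' → no match
6. '10' → no match — must end with '1'
7. '11' → match
8. '1111111' → match
9. '111111' → match

1, 3, 4, 7, 8, 9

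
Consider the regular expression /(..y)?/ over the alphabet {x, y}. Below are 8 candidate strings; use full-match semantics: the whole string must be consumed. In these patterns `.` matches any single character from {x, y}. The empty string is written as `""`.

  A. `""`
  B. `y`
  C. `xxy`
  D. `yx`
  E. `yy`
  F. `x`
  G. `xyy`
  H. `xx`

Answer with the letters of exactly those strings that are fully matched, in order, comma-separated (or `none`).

A, C, G

A → match
B → no match
C → match
D → no match
E → no match
F → no match
G → match
H → no match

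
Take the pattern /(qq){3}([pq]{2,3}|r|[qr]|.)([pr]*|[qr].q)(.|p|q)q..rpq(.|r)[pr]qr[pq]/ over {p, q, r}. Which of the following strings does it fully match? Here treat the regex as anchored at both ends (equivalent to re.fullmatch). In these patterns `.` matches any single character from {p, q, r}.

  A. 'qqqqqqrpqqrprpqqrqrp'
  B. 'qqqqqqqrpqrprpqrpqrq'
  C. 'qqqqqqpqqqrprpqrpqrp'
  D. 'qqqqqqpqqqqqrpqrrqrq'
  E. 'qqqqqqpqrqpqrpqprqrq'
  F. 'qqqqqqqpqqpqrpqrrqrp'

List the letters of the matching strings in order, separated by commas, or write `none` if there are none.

A, B, C, D, E, F

A → match
B → match
C → match
D → match
E → match
F → match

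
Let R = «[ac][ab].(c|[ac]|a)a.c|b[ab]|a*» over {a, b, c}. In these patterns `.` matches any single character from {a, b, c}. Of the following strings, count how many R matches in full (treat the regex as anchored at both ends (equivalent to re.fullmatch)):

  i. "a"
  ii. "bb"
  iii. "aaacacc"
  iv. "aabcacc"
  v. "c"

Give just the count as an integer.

4

i → match
ii → match
iii → match
iv → match
v → no match
Total matched: 4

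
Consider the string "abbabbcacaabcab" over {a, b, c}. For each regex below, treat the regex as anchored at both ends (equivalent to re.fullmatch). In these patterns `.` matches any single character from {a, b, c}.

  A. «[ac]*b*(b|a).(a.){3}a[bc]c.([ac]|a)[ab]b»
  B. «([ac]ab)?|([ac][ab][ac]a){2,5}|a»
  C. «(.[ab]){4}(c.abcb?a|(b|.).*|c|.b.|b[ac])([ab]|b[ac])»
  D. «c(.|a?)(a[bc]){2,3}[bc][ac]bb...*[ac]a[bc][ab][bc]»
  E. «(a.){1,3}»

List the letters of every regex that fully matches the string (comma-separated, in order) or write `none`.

A → no match
B → no match
C → match
D → no match — must start with "c"
E → no match

C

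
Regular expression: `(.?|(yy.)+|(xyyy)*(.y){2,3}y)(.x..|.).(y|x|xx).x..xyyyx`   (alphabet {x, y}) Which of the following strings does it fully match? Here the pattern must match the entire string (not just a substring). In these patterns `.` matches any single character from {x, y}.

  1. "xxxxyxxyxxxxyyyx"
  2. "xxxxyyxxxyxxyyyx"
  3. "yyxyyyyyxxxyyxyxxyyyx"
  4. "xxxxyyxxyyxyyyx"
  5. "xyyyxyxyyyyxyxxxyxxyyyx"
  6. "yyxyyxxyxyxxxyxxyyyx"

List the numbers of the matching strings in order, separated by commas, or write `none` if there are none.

1 → match
2 → match
3 → match
4 → match
5 → match
6 → match

1, 2, 3, 4, 5, 6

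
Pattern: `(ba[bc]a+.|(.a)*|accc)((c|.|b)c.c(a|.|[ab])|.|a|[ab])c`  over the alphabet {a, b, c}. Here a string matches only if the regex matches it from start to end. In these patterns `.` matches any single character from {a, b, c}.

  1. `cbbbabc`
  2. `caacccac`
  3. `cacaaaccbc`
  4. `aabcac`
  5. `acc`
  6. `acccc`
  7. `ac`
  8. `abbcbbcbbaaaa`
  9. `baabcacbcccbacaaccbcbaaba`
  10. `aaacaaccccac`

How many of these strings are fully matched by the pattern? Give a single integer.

1 → no match
2 → match
3 → no match
4 → no match
5 → no match
6 → no match
7 → match
8 → no match — must end with `c`
9 → no match — must end with `c`
10 → no match
Total matched: 2

2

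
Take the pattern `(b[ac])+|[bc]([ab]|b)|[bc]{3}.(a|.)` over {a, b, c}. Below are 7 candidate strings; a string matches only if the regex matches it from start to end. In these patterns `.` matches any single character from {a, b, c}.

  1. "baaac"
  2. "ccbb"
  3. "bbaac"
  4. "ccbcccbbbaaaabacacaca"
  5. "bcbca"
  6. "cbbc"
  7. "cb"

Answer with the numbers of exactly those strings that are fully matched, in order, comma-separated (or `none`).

1 → no match
2 → no match
3 → no match
4 → no match
5 → match
6 → no match
7 → match

5, 7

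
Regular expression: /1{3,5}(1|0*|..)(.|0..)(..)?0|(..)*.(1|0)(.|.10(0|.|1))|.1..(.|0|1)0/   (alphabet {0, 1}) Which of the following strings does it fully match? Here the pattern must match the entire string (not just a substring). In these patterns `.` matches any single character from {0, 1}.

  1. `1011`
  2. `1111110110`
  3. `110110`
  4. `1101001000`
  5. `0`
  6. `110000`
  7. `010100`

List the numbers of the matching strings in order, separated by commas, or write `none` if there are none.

1 → no match
2 → match
3 → match
4 → no match
5 → no match
6 → match
7 → match

2, 3, 6, 7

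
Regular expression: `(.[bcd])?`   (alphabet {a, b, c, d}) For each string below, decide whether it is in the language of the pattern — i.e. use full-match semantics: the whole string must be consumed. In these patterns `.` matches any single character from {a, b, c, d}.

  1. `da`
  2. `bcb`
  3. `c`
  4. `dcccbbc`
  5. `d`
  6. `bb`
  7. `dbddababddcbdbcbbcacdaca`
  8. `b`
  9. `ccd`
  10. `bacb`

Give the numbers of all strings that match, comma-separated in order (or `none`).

1. `da` → no match
2. `bcb` → no match
3. `c` → no match
4. `dcccbbc` → no match
5. `d` → no match
6. `bb` → match
7 → no match
8. `b` → no match
9. `ccd` → no match
10. `bacb` → no match

6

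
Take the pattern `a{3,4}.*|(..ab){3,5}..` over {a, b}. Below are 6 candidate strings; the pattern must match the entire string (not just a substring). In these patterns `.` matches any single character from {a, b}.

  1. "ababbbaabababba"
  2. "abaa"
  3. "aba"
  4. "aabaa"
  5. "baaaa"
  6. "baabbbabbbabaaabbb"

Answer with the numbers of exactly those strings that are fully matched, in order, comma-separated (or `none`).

6

1 → no match
2. "abaa" → no match
3. "aba" → no match
4. "aabaa" → no match
5. "baaaa" → no match
6 → match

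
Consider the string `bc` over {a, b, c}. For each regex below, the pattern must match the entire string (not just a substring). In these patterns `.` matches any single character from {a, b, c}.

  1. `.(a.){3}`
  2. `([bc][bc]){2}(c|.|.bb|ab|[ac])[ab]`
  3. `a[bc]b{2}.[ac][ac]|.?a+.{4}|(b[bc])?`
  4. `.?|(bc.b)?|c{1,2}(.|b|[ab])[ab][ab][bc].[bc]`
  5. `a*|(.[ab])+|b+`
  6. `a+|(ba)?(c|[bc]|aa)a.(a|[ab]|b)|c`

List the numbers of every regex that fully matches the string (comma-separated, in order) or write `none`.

1 → no match
2 → no match
3 → match
4 → no match
5 → no match
6 → no match

3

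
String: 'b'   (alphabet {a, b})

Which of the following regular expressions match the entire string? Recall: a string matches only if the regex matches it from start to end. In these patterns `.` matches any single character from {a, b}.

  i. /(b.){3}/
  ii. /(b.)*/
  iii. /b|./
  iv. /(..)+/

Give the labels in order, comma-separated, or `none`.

i → no match
ii → no match
iii → match
iv → no match

iii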